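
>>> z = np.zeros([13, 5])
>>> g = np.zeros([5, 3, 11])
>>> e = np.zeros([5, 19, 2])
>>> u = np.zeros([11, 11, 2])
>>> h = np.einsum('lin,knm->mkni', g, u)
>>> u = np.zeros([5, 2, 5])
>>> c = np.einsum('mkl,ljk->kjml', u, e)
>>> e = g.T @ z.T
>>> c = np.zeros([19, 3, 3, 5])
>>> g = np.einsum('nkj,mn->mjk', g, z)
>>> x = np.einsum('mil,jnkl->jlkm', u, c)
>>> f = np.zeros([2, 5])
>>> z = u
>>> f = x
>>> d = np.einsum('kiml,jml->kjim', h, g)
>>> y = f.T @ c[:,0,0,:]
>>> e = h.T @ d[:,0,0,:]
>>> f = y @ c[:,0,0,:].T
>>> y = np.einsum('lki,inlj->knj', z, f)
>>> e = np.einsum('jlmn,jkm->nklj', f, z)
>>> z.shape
(5, 2, 5)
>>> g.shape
(13, 11, 3)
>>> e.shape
(19, 2, 3, 5)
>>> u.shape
(5, 2, 5)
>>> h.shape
(2, 11, 11, 3)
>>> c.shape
(19, 3, 3, 5)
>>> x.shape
(19, 5, 3, 5)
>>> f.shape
(5, 3, 5, 19)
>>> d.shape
(2, 13, 11, 11)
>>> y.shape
(2, 3, 19)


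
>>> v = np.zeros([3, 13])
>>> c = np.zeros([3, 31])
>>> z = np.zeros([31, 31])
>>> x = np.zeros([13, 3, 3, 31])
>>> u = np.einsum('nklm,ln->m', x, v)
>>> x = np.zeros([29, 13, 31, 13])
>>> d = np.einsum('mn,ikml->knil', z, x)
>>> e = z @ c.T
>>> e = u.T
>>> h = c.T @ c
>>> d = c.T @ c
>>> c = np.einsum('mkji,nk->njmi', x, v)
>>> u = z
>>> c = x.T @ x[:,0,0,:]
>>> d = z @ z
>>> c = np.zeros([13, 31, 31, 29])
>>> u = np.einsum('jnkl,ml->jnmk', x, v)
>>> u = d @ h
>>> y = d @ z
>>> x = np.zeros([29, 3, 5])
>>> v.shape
(3, 13)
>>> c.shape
(13, 31, 31, 29)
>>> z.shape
(31, 31)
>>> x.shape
(29, 3, 5)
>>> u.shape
(31, 31)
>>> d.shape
(31, 31)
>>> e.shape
(31,)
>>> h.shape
(31, 31)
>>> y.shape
(31, 31)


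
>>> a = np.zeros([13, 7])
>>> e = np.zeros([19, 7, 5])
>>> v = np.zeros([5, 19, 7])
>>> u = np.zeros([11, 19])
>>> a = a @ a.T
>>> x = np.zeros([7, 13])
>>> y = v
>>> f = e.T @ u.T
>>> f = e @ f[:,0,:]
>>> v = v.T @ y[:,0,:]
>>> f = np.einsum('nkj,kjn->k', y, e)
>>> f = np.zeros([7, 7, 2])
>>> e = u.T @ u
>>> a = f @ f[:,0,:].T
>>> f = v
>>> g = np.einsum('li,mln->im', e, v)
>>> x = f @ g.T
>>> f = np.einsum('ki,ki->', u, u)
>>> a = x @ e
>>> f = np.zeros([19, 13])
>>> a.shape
(7, 19, 19)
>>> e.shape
(19, 19)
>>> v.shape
(7, 19, 7)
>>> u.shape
(11, 19)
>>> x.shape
(7, 19, 19)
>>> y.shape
(5, 19, 7)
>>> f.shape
(19, 13)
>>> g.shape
(19, 7)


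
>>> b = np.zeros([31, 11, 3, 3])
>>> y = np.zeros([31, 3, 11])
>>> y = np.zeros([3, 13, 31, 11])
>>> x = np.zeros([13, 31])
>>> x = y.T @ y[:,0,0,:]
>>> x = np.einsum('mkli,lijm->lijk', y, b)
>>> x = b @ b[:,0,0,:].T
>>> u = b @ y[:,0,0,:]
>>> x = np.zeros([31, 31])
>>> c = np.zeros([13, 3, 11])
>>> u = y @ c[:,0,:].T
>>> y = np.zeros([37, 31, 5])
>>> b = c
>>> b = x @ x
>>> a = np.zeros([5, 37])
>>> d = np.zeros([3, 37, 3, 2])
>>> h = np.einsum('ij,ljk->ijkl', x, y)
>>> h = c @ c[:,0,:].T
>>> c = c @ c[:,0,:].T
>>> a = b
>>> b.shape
(31, 31)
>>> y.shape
(37, 31, 5)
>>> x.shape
(31, 31)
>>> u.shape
(3, 13, 31, 13)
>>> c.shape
(13, 3, 13)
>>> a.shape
(31, 31)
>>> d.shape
(3, 37, 3, 2)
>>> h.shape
(13, 3, 13)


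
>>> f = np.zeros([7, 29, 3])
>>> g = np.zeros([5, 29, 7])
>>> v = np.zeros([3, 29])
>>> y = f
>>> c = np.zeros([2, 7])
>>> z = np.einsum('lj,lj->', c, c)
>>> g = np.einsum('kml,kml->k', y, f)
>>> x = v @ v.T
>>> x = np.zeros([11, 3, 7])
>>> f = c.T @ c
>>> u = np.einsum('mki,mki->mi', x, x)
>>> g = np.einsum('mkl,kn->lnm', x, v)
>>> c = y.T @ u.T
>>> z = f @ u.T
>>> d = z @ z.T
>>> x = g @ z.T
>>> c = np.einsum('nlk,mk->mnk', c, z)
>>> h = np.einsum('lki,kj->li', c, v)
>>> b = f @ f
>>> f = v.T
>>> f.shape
(29, 3)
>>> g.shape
(7, 29, 11)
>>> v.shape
(3, 29)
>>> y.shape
(7, 29, 3)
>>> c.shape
(7, 3, 11)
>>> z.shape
(7, 11)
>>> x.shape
(7, 29, 7)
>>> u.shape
(11, 7)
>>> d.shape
(7, 7)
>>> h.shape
(7, 11)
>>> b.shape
(7, 7)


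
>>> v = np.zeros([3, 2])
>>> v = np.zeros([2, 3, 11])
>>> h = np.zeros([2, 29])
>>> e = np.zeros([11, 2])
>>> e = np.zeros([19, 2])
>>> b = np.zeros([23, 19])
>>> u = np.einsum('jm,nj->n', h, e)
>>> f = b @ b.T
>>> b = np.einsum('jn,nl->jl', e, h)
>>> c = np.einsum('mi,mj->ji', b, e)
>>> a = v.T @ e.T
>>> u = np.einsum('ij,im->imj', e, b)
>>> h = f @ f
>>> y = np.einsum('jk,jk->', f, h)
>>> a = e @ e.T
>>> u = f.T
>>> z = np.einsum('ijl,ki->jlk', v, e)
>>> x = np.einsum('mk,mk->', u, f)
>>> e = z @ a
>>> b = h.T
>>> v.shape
(2, 3, 11)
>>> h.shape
(23, 23)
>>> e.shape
(3, 11, 19)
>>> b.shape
(23, 23)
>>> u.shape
(23, 23)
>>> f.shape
(23, 23)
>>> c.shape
(2, 29)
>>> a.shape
(19, 19)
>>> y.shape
()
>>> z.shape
(3, 11, 19)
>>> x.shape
()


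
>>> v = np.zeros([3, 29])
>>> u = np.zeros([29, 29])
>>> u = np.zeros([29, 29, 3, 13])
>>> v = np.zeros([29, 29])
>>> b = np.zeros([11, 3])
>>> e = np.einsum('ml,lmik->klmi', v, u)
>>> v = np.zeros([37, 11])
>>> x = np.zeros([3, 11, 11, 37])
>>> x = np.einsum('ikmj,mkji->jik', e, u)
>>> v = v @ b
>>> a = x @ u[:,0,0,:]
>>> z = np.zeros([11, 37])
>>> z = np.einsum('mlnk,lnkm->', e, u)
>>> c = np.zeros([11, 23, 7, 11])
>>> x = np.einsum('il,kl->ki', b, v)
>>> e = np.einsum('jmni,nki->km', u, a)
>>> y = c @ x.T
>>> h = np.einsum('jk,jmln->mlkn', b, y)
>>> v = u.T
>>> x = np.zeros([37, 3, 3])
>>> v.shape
(13, 3, 29, 29)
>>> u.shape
(29, 29, 3, 13)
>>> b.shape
(11, 3)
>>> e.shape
(13, 29)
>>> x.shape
(37, 3, 3)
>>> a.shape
(3, 13, 13)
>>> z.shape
()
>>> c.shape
(11, 23, 7, 11)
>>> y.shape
(11, 23, 7, 37)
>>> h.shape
(23, 7, 3, 37)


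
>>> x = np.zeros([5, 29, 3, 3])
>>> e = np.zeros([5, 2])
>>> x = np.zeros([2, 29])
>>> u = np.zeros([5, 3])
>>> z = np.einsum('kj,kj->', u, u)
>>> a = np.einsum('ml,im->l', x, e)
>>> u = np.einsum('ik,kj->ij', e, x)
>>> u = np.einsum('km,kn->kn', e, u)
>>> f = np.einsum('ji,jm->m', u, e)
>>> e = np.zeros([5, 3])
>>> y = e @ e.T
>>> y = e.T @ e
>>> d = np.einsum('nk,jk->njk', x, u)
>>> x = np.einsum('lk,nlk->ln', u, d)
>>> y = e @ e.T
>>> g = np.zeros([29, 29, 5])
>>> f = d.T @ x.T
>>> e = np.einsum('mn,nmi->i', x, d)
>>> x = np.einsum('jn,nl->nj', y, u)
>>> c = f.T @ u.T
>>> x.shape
(5, 5)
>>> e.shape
(29,)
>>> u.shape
(5, 29)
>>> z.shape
()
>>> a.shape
(29,)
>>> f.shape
(29, 5, 5)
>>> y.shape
(5, 5)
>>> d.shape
(2, 5, 29)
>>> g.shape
(29, 29, 5)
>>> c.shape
(5, 5, 5)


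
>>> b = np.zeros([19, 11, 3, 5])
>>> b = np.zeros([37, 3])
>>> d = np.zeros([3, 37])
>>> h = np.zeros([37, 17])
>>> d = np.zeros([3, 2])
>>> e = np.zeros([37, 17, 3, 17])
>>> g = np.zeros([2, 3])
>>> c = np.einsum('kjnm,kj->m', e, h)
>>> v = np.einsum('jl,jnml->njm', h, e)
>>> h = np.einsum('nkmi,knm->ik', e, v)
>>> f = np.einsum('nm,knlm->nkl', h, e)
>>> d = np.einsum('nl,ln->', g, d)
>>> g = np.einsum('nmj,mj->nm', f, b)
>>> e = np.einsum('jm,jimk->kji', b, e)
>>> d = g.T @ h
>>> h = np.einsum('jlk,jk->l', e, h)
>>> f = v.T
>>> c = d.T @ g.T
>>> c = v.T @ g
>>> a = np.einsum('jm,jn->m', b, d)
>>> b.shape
(37, 3)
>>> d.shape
(37, 17)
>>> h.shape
(37,)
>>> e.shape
(17, 37, 17)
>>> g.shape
(17, 37)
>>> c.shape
(3, 37, 37)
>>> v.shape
(17, 37, 3)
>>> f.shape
(3, 37, 17)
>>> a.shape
(3,)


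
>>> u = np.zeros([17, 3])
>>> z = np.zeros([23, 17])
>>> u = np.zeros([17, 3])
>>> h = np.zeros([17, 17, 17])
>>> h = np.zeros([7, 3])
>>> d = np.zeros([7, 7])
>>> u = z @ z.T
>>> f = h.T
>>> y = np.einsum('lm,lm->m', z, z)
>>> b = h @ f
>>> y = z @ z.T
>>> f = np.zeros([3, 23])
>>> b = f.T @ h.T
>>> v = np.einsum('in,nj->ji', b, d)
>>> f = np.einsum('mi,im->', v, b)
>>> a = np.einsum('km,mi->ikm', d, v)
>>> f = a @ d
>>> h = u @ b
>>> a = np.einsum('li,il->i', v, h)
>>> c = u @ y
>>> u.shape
(23, 23)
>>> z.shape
(23, 17)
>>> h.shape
(23, 7)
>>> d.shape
(7, 7)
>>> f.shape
(23, 7, 7)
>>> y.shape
(23, 23)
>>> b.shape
(23, 7)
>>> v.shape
(7, 23)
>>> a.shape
(23,)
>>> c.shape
(23, 23)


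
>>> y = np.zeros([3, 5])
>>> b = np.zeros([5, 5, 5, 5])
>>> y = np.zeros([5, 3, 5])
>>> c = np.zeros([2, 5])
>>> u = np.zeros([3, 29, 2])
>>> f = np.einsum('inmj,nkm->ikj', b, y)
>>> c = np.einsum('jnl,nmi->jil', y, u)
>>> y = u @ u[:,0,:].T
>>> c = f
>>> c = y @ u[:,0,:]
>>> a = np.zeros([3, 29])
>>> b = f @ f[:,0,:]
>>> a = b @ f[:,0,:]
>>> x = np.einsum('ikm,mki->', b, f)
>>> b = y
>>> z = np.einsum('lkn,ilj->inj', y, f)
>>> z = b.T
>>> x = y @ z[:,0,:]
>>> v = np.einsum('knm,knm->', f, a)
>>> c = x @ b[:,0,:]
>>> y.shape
(3, 29, 3)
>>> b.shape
(3, 29, 3)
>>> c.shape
(3, 29, 3)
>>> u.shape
(3, 29, 2)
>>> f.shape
(5, 3, 5)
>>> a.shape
(5, 3, 5)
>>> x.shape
(3, 29, 3)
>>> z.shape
(3, 29, 3)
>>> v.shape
()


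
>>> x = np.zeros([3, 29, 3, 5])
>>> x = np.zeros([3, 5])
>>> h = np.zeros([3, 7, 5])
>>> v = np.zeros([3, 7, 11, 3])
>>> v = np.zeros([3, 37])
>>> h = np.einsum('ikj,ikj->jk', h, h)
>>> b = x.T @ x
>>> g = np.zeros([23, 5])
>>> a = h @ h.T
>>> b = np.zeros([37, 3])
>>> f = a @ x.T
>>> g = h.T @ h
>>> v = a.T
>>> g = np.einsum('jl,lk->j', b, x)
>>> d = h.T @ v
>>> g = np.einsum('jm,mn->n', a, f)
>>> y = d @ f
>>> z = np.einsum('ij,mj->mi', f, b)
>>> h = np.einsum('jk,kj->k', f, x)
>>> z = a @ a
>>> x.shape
(3, 5)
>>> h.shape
(3,)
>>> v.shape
(5, 5)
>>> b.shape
(37, 3)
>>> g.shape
(3,)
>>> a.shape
(5, 5)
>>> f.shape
(5, 3)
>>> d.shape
(7, 5)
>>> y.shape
(7, 3)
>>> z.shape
(5, 5)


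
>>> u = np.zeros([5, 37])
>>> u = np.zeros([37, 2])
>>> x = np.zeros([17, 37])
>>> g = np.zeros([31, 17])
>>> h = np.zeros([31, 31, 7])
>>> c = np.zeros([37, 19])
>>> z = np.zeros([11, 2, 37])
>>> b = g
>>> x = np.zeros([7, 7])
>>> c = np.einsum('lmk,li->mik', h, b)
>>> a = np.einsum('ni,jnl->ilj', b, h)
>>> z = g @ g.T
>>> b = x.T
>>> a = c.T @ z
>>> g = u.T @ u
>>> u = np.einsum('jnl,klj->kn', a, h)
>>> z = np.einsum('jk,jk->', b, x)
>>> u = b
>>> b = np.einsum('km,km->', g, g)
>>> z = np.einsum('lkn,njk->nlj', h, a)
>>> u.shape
(7, 7)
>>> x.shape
(7, 7)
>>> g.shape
(2, 2)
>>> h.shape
(31, 31, 7)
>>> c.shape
(31, 17, 7)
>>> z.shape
(7, 31, 17)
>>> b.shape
()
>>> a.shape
(7, 17, 31)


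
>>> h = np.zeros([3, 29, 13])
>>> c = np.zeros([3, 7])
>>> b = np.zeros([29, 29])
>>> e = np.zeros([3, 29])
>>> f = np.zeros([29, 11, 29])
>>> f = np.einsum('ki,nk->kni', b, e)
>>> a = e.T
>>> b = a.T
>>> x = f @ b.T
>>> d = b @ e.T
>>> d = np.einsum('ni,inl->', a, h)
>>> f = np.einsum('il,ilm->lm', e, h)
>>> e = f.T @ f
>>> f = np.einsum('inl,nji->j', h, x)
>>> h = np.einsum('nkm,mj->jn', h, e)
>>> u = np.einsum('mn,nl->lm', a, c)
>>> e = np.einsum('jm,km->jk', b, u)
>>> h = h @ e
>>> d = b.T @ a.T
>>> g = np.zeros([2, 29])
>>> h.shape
(13, 7)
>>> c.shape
(3, 7)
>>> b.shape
(3, 29)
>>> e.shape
(3, 7)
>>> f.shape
(3,)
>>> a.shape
(29, 3)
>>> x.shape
(29, 3, 3)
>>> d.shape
(29, 29)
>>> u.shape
(7, 29)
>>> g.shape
(2, 29)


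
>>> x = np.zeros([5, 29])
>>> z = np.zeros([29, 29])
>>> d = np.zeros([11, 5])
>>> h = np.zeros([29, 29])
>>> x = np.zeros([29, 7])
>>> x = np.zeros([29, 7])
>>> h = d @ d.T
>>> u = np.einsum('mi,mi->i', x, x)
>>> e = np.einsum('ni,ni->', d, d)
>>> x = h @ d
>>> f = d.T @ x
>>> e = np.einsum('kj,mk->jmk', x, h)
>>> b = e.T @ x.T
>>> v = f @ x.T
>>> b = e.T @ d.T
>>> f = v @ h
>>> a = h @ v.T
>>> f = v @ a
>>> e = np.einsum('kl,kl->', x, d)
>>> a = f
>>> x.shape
(11, 5)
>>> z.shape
(29, 29)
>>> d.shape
(11, 5)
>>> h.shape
(11, 11)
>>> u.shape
(7,)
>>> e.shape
()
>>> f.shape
(5, 5)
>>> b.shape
(11, 11, 11)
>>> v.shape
(5, 11)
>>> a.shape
(5, 5)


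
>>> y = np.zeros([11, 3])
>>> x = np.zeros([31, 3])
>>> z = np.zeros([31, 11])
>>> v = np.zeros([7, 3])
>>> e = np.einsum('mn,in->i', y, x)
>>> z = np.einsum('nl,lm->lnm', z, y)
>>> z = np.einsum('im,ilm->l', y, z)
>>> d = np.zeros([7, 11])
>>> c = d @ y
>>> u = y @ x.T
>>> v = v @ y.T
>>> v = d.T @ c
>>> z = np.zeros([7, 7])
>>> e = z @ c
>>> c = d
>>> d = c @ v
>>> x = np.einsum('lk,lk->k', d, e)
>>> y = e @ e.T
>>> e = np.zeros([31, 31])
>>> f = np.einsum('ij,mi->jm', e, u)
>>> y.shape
(7, 7)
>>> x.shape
(3,)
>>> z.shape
(7, 7)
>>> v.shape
(11, 3)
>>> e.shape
(31, 31)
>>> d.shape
(7, 3)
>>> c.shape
(7, 11)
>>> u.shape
(11, 31)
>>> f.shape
(31, 11)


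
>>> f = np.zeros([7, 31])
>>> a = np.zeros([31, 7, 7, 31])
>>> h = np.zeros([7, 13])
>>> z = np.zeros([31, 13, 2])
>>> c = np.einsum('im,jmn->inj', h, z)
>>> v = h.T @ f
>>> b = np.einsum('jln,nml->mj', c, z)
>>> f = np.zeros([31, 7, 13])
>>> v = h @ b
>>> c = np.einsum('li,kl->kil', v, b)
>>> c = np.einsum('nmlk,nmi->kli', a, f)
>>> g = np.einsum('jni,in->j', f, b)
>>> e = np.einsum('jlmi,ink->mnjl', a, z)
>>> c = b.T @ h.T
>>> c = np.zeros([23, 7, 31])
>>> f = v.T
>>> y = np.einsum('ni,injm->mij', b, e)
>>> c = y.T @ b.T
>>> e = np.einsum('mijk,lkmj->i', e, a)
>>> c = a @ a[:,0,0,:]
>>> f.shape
(7, 7)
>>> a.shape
(31, 7, 7, 31)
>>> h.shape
(7, 13)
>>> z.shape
(31, 13, 2)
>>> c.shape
(31, 7, 7, 31)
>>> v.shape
(7, 7)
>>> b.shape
(13, 7)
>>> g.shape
(31,)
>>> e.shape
(13,)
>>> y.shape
(7, 7, 31)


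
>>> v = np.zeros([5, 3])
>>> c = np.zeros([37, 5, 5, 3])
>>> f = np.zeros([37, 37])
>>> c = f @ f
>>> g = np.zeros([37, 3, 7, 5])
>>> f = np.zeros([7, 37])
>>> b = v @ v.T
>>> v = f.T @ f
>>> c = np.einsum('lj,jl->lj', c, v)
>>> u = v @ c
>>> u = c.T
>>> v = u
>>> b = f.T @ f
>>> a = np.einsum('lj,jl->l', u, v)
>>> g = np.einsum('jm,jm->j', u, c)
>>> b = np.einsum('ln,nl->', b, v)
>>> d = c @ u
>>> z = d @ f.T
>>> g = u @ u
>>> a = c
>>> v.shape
(37, 37)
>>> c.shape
(37, 37)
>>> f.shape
(7, 37)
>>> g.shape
(37, 37)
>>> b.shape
()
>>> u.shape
(37, 37)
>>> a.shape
(37, 37)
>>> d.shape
(37, 37)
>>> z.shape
(37, 7)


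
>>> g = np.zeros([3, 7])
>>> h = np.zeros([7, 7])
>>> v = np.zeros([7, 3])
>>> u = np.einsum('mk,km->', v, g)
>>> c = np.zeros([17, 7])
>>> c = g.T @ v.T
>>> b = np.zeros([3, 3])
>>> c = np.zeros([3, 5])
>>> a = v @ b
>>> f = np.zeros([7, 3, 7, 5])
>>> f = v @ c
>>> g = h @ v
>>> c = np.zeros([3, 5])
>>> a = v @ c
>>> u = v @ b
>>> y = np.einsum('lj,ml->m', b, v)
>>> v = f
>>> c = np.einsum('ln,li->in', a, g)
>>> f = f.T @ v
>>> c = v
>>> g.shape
(7, 3)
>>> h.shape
(7, 7)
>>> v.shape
(7, 5)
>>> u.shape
(7, 3)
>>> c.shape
(7, 5)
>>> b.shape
(3, 3)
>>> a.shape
(7, 5)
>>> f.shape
(5, 5)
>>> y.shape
(7,)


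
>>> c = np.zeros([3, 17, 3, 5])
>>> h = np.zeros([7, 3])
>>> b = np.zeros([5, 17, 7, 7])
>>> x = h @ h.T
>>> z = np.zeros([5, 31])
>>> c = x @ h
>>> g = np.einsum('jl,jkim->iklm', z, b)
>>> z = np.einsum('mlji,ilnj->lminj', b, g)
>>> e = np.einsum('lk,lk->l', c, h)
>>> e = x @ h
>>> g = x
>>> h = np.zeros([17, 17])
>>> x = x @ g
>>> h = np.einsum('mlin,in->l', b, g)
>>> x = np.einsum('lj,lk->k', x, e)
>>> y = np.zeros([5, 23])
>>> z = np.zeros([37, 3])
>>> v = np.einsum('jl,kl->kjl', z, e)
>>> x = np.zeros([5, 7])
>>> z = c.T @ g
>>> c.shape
(7, 3)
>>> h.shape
(17,)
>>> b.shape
(5, 17, 7, 7)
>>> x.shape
(5, 7)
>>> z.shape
(3, 7)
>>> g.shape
(7, 7)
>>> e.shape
(7, 3)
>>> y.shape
(5, 23)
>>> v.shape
(7, 37, 3)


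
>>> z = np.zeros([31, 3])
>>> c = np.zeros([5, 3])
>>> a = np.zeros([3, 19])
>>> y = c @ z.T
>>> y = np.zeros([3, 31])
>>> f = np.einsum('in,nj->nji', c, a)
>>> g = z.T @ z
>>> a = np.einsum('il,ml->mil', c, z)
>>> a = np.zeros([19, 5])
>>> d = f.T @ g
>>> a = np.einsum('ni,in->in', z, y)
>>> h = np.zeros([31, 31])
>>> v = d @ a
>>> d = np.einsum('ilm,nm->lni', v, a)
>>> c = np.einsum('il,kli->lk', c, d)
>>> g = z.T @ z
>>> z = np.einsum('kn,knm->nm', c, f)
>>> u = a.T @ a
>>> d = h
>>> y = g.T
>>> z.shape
(19, 5)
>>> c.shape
(3, 19)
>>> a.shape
(3, 31)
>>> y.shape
(3, 3)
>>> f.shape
(3, 19, 5)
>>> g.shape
(3, 3)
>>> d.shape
(31, 31)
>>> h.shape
(31, 31)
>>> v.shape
(5, 19, 31)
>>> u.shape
(31, 31)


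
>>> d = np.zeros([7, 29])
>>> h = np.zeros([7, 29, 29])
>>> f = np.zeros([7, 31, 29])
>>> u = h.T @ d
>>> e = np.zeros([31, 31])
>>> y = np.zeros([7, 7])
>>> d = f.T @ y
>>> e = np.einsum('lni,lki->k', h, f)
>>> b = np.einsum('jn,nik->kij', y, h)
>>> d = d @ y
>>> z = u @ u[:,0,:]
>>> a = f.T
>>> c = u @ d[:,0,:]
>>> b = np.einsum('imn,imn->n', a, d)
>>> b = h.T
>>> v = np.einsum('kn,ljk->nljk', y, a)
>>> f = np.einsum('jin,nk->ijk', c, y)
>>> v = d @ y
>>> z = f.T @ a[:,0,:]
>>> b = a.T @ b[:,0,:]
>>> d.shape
(29, 31, 7)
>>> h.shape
(7, 29, 29)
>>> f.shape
(29, 29, 7)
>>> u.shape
(29, 29, 29)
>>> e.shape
(31,)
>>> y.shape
(7, 7)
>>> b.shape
(7, 31, 7)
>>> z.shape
(7, 29, 7)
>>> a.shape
(29, 31, 7)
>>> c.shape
(29, 29, 7)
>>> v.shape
(29, 31, 7)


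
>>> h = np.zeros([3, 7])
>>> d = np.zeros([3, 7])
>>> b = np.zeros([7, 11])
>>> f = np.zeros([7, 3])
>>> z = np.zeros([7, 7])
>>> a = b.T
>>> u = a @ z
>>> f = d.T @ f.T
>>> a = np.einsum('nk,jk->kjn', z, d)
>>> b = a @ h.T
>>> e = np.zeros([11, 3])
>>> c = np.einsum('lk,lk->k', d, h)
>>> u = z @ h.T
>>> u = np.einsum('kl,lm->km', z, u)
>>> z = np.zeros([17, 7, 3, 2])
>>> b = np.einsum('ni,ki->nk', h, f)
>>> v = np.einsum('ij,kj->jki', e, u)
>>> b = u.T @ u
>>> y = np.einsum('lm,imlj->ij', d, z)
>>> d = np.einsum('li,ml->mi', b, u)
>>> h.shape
(3, 7)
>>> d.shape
(7, 3)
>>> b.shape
(3, 3)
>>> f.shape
(7, 7)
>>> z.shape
(17, 7, 3, 2)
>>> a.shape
(7, 3, 7)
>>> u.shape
(7, 3)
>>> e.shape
(11, 3)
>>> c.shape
(7,)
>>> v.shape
(3, 7, 11)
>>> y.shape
(17, 2)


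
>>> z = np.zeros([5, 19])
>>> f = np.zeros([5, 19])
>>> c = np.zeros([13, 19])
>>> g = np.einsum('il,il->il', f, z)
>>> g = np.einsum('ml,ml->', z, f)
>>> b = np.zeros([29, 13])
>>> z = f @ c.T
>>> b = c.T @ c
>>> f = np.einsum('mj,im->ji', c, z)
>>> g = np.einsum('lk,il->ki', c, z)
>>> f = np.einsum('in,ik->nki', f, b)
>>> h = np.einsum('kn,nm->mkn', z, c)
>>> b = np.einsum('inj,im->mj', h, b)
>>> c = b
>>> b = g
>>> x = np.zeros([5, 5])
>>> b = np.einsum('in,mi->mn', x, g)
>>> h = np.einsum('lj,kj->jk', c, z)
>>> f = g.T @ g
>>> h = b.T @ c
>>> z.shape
(5, 13)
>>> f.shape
(5, 5)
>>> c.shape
(19, 13)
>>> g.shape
(19, 5)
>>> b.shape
(19, 5)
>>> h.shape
(5, 13)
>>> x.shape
(5, 5)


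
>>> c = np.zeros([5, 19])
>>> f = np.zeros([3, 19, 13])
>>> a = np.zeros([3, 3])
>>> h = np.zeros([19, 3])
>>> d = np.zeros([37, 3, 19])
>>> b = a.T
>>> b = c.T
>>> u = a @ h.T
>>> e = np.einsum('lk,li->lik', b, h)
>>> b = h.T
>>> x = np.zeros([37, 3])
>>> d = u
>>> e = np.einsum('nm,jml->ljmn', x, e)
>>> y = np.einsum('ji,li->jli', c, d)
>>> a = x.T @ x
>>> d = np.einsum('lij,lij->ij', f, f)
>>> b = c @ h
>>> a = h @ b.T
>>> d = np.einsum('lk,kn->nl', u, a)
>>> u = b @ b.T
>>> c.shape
(5, 19)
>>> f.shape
(3, 19, 13)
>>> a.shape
(19, 5)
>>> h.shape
(19, 3)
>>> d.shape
(5, 3)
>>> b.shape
(5, 3)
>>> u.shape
(5, 5)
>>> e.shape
(5, 19, 3, 37)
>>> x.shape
(37, 3)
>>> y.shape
(5, 3, 19)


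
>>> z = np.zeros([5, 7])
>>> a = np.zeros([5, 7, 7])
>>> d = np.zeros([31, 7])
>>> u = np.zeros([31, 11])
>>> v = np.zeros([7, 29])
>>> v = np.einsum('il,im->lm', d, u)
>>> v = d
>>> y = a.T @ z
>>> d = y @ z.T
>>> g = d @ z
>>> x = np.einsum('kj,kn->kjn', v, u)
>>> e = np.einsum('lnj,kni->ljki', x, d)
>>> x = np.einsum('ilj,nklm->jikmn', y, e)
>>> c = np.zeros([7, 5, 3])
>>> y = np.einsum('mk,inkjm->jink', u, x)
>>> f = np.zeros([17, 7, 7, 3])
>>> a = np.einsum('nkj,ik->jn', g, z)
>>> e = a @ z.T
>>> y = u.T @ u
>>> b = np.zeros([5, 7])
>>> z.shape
(5, 7)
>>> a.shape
(7, 7)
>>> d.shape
(7, 7, 5)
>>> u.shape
(31, 11)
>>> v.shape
(31, 7)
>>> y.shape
(11, 11)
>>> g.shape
(7, 7, 7)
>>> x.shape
(7, 7, 11, 5, 31)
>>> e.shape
(7, 5)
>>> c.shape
(7, 5, 3)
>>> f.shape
(17, 7, 7, 3)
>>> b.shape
(5, 7)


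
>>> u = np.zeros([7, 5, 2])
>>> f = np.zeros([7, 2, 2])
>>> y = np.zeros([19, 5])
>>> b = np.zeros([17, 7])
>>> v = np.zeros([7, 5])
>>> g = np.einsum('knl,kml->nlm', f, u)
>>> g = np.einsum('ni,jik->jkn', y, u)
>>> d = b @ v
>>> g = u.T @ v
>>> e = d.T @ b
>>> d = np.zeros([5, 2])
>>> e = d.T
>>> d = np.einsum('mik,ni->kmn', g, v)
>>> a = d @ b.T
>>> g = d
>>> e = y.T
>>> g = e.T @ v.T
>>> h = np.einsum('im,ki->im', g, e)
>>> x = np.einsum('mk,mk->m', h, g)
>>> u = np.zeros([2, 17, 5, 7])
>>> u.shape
(2, 17, 5, 7)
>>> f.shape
(7, 2, 2)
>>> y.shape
(19, 5)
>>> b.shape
(17, 7)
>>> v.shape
(7, 5)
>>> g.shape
(19, 7)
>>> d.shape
(5, 2, 7)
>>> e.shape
(5, 19)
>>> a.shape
(5, 2, 17)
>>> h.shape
(19, 7)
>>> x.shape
(19,)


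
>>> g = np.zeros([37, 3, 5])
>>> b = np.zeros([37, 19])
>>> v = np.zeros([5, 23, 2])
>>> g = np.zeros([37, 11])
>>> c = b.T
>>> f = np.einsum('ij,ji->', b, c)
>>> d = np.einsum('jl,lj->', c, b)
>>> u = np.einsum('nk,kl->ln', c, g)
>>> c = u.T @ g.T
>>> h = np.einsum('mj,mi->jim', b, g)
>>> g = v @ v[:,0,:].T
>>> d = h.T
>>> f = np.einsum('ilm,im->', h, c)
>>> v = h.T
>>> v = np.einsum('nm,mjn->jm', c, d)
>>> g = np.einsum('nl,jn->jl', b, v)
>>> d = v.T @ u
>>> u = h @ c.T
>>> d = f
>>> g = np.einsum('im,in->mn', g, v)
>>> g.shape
(19, 37)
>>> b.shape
(37, 19)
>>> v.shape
(11, 37)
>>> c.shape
(19, 37)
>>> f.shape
()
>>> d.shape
()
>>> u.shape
(19, 11, 19)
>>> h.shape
(19, 11, 37)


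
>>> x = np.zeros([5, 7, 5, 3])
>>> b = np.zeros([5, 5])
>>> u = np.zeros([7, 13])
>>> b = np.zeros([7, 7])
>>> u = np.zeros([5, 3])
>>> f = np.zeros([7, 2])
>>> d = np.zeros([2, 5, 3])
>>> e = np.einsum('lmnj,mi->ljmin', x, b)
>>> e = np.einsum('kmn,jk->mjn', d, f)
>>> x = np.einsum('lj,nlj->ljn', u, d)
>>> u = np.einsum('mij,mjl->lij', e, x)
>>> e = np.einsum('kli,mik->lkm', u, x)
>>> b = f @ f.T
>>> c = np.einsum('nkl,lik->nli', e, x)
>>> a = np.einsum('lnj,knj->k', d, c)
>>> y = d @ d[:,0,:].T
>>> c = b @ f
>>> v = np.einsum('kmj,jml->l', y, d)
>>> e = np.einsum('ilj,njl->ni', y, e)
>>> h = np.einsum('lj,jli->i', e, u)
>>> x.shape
(5, 3, 2)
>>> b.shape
(7, 7)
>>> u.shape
(2, 7, 3)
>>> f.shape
(7, 2)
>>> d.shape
(2, 5, 3)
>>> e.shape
(7, 2)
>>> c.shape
(7, 2)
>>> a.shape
(7,)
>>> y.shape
(2, 5, 2)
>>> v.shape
(3,)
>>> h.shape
(3,)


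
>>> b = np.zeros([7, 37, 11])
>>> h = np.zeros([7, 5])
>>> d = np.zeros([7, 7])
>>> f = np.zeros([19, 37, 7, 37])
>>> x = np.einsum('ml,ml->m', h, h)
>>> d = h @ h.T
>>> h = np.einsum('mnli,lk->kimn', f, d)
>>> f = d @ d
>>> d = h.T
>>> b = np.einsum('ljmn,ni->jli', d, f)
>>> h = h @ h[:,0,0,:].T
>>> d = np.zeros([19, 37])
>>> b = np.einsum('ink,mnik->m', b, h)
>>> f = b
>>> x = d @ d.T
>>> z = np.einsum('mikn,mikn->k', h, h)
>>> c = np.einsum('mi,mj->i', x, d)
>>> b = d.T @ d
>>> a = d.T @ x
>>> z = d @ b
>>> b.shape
(37, 37)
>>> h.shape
(7, 37, 19, 7)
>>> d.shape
(19, 37)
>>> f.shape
(7,)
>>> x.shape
(19, 19)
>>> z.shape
(19, 37)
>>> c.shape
(19,)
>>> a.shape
(37, 19)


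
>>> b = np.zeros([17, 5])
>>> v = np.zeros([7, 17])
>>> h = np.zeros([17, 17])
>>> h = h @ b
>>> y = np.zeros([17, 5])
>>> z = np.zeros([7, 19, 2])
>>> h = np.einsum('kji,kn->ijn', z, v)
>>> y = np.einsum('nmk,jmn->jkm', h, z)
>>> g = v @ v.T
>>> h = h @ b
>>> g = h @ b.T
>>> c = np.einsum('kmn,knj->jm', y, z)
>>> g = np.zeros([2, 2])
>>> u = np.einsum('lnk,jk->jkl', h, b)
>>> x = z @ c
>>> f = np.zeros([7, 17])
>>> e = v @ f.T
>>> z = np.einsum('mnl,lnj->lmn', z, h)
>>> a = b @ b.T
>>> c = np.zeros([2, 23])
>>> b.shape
(17, 5)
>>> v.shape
(7, 17)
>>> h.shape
(2, 19, 5)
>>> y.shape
(7, 17, 19)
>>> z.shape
(2, 7, 19)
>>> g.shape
(2, 2)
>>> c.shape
(2, 23)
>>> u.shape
(17, 5, 2)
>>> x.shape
(7, 19, 17)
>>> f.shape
(7, 17)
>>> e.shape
(7, 7)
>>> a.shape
(17, 17)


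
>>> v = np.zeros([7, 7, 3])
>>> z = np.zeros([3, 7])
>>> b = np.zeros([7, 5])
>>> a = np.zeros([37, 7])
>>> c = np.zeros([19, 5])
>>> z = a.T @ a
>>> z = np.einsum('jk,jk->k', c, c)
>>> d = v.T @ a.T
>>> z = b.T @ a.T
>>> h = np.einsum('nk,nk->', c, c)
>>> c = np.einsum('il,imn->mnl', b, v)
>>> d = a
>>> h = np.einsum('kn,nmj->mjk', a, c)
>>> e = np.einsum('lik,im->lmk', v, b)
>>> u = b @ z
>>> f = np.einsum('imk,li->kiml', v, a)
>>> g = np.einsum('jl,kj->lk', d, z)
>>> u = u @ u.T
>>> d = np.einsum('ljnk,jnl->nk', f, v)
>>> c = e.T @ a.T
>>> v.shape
(7, 7, 3)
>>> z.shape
(5, 37)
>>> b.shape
(7, 5)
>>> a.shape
(37, 7)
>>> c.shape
(3, 5, 37)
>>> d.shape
(7, 37)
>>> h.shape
(3, 5, 37)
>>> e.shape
(7, 5, 3)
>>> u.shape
(7, 7)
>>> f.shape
(3, 7, 7, 37)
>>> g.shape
(7, 5)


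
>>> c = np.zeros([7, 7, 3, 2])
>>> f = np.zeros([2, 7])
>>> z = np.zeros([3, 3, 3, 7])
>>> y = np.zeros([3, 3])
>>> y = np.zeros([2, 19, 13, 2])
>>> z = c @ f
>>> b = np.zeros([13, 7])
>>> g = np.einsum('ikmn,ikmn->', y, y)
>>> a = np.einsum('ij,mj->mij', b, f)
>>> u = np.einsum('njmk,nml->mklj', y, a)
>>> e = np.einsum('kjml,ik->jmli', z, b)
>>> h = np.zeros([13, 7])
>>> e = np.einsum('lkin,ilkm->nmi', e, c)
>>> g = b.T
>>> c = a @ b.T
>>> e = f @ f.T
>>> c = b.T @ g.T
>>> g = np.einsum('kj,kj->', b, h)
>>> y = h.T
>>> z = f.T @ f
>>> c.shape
(7, 7)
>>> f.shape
(2, 7)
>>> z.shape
(7, 7)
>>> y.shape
(7, 13)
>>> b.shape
(13, 7)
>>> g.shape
()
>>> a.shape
(2, 13, 7)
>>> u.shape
(13, 2, 7, 19)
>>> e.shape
(2, 2)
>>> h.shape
(13, 7)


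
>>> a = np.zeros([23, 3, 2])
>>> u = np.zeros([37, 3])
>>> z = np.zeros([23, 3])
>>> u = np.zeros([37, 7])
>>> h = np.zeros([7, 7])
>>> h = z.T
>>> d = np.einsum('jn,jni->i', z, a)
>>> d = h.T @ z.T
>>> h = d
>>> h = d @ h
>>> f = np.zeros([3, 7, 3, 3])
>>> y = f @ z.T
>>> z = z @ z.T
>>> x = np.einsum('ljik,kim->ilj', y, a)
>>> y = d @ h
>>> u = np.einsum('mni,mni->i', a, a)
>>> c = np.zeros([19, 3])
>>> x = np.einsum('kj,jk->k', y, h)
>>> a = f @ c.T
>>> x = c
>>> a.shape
(3, 7, 3, 19)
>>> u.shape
(2,)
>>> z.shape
(23, 23)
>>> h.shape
(23, 23)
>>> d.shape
(23, 23)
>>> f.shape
(3, 7, 3, 3)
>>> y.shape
(23, 23)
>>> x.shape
(19, 3)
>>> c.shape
(19, 3)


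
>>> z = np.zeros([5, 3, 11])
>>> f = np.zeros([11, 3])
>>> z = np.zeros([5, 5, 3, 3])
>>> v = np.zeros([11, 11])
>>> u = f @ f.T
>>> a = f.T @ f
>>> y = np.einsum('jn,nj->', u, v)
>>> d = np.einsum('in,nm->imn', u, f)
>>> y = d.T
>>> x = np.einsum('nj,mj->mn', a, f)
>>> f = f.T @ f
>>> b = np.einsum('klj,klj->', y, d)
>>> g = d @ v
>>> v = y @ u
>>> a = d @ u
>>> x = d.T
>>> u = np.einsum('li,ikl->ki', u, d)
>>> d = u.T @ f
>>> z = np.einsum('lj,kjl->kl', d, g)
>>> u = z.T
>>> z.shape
(11, 11)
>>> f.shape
(3, 3)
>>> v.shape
(11, 3, 11)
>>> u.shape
(11, 11)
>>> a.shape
(11, 3, 11)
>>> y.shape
(11, 3, 11)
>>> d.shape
(11, 3)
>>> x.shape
(11, 3, 11)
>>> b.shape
()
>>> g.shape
(11, 3, 11)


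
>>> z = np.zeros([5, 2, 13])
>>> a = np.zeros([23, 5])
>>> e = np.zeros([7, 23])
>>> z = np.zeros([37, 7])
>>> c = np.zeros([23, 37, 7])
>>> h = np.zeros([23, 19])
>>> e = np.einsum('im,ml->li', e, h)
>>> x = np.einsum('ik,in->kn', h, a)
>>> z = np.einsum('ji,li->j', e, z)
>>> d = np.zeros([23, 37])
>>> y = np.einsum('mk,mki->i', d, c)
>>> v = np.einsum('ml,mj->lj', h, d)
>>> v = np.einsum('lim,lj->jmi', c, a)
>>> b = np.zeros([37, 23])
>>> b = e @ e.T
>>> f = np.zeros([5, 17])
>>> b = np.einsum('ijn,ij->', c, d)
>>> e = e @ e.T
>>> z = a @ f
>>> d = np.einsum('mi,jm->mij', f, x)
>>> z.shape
(23, 17)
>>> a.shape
(23, 5)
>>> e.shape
(19, 19)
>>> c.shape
(23, 37, 7)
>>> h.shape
(23, 19)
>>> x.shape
(19, 5)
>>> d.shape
(5, 17, 19)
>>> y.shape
(7,)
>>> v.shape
(5, 7, 37)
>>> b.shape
()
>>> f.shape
(5, 17)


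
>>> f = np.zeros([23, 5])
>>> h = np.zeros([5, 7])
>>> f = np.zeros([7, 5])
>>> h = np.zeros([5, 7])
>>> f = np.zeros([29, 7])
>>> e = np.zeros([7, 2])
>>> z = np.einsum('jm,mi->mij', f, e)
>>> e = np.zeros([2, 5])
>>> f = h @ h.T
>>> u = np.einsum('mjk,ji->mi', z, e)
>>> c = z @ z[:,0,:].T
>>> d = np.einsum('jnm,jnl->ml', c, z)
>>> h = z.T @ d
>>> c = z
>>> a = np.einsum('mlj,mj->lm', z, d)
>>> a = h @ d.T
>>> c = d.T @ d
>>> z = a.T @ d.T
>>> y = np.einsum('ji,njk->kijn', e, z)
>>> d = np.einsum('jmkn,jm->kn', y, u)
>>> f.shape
(5, 5)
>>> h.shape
(29, 2, 29)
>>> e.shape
(2, 5)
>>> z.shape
(7, 2, 7)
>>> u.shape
(7, 5)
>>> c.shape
(29, 29)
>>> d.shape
(2, 7)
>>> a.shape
(29, 2, 7)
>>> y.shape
(7, 5, 2, 7)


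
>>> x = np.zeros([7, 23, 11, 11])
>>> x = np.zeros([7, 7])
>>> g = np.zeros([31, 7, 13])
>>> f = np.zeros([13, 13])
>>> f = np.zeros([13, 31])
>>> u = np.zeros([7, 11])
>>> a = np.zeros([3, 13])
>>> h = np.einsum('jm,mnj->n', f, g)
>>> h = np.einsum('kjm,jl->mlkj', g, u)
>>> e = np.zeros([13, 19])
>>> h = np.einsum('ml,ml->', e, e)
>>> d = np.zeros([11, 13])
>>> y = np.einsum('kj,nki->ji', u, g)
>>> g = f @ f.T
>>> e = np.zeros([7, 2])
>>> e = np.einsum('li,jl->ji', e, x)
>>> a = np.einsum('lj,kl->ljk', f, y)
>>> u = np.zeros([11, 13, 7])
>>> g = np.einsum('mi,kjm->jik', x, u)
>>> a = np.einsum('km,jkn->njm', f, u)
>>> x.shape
(7, 7)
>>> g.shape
(13, 7, 11)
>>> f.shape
(13, 31)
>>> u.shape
(11, 13, 7)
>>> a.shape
(7, 11, 31)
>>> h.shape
()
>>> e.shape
(7, 2)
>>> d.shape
(11, 13)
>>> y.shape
(11, 13)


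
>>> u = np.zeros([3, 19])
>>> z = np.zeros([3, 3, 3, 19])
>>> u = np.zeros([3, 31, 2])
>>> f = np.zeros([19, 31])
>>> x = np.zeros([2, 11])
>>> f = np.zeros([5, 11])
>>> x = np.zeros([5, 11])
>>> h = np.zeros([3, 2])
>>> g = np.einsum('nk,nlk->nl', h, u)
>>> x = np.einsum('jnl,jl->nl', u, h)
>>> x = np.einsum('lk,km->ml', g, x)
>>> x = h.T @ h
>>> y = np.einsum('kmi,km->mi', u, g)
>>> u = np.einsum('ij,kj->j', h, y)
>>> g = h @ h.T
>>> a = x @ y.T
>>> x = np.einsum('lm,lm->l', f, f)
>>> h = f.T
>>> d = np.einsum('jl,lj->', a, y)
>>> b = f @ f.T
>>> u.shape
(2,)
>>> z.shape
(3, 3, 3, 19)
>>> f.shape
(5, 11)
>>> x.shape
(5,)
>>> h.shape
(11, 5)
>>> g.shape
(3, 3)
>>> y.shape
(31, 2)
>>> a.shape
(2, 31)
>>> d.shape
()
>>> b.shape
(5, 5)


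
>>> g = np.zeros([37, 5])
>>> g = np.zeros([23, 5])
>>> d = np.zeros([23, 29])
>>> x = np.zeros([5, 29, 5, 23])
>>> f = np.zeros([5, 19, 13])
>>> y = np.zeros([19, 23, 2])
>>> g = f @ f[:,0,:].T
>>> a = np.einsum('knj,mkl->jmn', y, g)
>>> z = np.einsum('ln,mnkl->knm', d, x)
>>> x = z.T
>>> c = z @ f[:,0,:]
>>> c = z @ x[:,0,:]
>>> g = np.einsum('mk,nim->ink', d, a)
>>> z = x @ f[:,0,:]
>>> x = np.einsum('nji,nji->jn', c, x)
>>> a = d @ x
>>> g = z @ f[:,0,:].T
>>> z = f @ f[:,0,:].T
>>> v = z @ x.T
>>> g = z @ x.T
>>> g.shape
(5, 19, 29)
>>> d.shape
(23, 29)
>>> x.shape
(29, 5)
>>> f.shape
(5, 19, 13)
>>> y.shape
(19, 23, 2)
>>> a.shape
(23, 5)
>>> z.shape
(5, 19, 5)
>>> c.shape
(5, 29, 5)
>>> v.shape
(5, 19, 29)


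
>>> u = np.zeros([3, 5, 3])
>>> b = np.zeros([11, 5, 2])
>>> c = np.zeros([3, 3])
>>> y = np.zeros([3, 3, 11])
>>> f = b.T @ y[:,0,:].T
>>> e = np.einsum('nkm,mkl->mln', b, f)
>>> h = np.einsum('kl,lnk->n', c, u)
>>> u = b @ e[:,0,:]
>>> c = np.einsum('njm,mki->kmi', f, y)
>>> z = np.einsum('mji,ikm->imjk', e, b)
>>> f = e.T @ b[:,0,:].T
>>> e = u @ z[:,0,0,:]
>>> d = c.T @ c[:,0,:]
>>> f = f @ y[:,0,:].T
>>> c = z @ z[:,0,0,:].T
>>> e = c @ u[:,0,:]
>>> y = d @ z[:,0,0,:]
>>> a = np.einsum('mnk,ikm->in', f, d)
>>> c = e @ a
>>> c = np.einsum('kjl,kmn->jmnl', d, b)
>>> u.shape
(11, 5, 11)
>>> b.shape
(11, 5, 2)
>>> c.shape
(3, 5, 2, 11)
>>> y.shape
(11, 3, 5)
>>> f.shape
(11, 3, 3)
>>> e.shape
(11, 2, 3, 11)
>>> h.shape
(5,)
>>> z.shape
(11, 2, 3, 5)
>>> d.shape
(11, 3, 11)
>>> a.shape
(11, 3)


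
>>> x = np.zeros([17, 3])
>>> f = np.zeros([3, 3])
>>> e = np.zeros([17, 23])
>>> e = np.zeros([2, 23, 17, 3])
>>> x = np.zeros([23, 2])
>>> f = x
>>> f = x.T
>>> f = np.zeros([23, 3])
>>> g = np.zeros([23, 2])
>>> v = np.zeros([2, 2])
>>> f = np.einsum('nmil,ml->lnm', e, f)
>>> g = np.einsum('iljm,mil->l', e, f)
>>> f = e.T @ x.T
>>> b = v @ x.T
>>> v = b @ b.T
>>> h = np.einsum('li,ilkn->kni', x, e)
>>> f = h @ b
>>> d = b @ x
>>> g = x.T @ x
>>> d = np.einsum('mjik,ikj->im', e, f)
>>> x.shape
(23, 2)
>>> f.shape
(17, 3, 23)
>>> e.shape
(2, 23, 17, 3)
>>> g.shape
(2, 2)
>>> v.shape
(2, 2)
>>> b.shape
(2, 23)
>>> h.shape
(17, 3, 2)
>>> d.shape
(17, 2)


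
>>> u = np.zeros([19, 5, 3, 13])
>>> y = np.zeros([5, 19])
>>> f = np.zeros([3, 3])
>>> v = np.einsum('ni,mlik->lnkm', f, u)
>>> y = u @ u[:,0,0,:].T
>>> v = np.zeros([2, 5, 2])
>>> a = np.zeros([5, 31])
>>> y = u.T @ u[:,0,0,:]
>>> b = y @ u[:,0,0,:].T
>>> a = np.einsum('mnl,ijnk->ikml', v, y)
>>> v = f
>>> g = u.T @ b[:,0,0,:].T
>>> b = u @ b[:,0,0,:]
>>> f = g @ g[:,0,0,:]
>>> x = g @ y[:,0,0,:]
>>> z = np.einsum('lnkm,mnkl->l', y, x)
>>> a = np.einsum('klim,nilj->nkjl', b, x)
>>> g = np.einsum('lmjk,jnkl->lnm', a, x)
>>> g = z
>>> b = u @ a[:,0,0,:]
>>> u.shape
(19, 5, 3, 13)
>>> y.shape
(13, 3, 5, 13)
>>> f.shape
(13, 3, 5, 13)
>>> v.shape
(3, 3)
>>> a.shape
(13, 19, 13, 5)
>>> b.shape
(19, 5, 3, 5)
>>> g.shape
(13,)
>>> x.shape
(13, 3, 5, 13)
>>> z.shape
(13,)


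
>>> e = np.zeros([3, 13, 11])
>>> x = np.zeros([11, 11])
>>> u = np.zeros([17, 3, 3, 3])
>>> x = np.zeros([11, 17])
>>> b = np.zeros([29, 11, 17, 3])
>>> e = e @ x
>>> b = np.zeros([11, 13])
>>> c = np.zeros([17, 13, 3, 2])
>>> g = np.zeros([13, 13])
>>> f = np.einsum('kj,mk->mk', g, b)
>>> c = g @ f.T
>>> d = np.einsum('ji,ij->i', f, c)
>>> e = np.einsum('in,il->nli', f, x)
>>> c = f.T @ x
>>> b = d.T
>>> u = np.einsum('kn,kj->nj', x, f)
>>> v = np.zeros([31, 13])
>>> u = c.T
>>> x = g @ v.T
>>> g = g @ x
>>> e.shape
(13, 17, 11)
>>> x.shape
(13, 31)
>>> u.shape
(17, 13)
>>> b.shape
(13,)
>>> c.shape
(13, 17)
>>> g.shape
(13, 31)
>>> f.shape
(11, 13)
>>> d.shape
(13,)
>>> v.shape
(31, 13)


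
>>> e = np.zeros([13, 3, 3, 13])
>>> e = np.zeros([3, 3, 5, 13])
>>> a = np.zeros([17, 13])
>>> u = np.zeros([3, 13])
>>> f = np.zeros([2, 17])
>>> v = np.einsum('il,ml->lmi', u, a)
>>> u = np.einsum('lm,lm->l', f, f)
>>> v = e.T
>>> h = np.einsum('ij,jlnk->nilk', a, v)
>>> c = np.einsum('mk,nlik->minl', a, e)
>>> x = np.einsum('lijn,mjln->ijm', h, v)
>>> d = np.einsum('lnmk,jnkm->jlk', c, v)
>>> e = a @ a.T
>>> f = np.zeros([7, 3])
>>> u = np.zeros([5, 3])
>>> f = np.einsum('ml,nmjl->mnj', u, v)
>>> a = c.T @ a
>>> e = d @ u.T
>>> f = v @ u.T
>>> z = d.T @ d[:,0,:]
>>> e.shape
(13, 17, 5)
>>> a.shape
(3, 3, 5, 13)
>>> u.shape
(5, 3)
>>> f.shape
(13, 5, 3, 5)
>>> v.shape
(13, 5, 3, 3)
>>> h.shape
(3, 17, 5, 3)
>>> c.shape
(17, 5, 3, 3)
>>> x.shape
(17, 5, 13)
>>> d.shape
(13, 17, 3)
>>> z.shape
(3, 17, 3)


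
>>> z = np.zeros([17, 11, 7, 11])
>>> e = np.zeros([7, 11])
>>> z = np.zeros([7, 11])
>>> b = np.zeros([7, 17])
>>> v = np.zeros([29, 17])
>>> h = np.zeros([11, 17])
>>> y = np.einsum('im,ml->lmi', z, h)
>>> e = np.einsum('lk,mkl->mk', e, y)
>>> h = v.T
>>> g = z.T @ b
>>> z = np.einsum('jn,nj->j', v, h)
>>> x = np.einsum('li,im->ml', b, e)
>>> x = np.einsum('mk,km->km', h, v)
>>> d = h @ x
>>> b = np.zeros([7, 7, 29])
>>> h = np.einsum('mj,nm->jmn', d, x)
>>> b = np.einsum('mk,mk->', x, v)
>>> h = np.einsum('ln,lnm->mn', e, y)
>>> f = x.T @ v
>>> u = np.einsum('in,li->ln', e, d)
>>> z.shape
(29,)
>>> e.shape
(17, 11)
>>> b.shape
()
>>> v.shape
(29, 17)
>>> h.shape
(7, 11)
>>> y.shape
(17, 11, 7)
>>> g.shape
(11, 17)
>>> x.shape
(29, 17)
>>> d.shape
(17, 17)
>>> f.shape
(17, 17)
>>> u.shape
(17, 11)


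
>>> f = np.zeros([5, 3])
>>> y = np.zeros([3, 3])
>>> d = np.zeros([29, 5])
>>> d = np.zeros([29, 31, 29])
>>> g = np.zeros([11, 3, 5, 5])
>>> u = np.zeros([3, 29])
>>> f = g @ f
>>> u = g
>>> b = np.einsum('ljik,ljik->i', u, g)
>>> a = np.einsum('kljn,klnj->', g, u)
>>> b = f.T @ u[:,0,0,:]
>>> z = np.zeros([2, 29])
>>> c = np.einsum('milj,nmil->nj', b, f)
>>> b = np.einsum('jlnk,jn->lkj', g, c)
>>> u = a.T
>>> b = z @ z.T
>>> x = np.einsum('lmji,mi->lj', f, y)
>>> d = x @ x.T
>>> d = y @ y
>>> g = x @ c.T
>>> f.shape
(11, 3, 5, 3)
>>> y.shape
(3, 3)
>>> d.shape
(3, 3)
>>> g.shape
(11, 11)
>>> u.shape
()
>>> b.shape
(2, 2)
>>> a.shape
()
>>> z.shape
(2, 29)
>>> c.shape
(11, 5)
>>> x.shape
(11, 5)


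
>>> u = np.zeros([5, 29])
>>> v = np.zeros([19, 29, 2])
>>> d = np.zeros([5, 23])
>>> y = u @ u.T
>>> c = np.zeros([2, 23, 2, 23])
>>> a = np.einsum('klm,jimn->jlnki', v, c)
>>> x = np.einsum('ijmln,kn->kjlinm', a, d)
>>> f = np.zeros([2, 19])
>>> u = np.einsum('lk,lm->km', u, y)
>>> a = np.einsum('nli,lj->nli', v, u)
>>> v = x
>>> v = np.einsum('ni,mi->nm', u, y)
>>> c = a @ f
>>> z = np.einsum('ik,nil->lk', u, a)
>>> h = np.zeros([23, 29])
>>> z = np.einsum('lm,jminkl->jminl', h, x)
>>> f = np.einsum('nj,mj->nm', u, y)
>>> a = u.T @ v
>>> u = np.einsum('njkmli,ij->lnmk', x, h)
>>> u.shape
(23, 5, 2, 19)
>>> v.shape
(29, 5)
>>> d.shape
(5, 23)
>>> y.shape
(5, 5)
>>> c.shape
(19, 29, 19)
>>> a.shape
(5, 5)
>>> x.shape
(5, 29, 19, 2, 23, 23)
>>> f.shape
(29, 5)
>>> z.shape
(5, 29, 19, 2, 23)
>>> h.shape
(23, 29)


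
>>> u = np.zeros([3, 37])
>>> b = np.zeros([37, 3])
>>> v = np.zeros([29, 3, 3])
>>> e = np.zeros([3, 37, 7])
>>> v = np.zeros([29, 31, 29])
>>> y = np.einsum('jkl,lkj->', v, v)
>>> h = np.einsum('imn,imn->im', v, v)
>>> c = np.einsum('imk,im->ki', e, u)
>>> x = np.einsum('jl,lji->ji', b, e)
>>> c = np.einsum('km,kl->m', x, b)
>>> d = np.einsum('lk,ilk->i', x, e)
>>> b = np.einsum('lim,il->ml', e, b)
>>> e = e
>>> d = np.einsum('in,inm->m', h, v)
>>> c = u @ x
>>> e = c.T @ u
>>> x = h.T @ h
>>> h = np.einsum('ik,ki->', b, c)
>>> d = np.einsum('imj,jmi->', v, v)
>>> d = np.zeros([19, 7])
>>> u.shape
(3, 37)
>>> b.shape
(7, 3)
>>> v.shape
(29, 31, 29)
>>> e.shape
(7, 37)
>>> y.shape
()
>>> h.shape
()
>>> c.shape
(3, 7)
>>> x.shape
(31, 31)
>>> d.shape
(19, 7)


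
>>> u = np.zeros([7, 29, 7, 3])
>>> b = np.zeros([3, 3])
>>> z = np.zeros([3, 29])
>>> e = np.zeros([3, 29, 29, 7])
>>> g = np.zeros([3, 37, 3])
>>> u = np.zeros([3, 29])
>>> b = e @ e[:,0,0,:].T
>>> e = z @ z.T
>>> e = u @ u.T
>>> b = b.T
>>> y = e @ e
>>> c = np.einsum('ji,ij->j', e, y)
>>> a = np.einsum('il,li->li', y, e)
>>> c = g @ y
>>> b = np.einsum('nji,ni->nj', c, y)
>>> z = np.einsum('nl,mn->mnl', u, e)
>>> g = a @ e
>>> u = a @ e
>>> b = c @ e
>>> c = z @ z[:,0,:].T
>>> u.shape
(3, 3)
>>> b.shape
(3, 37, 3)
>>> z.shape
(3, 3, 29)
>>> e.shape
(3, 3)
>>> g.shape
(3, 3)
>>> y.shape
(3, 3)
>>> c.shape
(3, 3, 3)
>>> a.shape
(3, 3)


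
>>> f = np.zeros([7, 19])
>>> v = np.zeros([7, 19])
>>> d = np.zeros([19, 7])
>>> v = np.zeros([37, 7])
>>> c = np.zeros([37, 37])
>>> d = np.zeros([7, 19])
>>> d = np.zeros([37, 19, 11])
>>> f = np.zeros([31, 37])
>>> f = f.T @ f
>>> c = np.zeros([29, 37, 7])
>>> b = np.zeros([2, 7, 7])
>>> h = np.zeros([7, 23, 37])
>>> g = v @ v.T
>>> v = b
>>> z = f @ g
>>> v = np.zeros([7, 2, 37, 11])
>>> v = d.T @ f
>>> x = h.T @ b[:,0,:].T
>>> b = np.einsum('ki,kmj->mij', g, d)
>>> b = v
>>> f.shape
(37, 37)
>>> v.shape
(11, 19, 37)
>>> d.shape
(37, 19, 11)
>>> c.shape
(29, 37, 7)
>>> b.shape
(11, 19, 37)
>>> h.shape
(7, 23, 37)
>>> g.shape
(37, 37)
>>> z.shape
(37, 37)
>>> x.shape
(37, 23, 2)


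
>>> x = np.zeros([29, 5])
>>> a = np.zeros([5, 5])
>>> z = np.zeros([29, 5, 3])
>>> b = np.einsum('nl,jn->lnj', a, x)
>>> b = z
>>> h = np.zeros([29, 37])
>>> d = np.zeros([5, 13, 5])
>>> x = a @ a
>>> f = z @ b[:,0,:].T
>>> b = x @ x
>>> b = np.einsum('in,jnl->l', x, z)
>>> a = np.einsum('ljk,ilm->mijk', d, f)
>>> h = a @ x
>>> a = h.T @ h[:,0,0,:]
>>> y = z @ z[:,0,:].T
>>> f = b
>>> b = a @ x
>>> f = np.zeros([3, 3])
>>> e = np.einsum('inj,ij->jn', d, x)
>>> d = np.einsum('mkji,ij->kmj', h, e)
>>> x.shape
(5, 5)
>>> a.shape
(5, 13, 29, 5)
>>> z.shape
(29, 5, 3)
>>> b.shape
(5, 13, 29, 5)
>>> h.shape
(29, 29, 13, 5)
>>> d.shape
(29, 29, 13)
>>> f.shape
(3, 3)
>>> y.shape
(29, 5, 29)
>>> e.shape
(5, 13)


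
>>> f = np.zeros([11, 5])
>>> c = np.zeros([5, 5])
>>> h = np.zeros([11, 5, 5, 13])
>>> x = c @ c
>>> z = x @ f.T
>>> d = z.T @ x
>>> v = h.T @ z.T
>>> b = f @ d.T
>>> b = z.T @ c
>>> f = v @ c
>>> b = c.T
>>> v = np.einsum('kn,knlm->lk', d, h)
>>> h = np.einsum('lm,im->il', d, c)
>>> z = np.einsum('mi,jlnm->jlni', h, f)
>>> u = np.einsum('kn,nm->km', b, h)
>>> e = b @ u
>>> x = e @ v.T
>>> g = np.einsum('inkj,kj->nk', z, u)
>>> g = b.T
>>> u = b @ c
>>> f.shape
(13, 5, 5, 5)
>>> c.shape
(5, 5)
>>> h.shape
(5, 11)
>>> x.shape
(5, 5)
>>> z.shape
(13, 5, 5, 11)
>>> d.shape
(11, 5)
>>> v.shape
(5, 11)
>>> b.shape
(5, 5)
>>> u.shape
(5, 5)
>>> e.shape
(5, 11)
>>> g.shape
(5, 5)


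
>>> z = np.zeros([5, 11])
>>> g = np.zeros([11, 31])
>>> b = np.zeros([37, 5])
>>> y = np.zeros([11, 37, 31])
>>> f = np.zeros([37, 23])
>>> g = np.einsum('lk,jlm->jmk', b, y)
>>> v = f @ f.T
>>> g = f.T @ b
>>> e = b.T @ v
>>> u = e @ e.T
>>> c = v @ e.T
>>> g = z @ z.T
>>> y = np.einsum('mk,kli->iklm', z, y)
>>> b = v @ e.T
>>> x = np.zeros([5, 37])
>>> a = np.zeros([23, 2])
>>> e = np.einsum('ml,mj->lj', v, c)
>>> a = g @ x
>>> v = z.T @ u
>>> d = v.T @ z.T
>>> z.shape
(5, 11)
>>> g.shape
(5, 5)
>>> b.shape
(37, 5)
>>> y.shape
(31, 11, 37, 5)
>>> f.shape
(37, 23)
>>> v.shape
(11, 5)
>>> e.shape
(37, 5)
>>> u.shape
(5, 5)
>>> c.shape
(37, 5)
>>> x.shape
(5, 37)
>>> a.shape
(5, 37)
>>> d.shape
(5, 5)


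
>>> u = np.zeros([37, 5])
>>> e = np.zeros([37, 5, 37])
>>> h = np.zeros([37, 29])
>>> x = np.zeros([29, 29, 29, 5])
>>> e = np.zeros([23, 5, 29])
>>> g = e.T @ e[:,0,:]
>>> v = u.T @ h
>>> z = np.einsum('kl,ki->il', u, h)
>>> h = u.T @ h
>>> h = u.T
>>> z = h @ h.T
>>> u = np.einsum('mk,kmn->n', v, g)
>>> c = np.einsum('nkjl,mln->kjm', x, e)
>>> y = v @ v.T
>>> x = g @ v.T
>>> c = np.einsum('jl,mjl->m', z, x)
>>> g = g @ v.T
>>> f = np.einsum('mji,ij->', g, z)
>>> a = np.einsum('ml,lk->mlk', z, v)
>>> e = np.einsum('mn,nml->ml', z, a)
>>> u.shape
(29,)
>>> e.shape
(5, 29)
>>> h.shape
(5, 37)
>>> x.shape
(29, 5, 5)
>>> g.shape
(29, 5, 5)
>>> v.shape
(5, 29)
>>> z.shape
(5, 5)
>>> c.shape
(29,)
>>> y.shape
(5, 5)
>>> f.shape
()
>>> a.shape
(5, 5, 29)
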